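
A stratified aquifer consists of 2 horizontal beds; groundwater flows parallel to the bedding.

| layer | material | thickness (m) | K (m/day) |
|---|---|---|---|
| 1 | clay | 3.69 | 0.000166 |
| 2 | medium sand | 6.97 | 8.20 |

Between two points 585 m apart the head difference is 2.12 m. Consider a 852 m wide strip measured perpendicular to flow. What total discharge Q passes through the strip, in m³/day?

Flow is parallel to layering, so each bed carries its own Darcy discharge and the transmissivities add.
Σ(K_i·b_i) = 0.000166×3.69 + 8.20×6.97 = 57.15 m²/day.
Hydraulic gradient i = Δh / L = 2.12 / 585 = 0.003624.
Q = Σ(K_i·b_i) · W · i = 57.15 × 852 × 0.003624 = 176.5 m³/day.

176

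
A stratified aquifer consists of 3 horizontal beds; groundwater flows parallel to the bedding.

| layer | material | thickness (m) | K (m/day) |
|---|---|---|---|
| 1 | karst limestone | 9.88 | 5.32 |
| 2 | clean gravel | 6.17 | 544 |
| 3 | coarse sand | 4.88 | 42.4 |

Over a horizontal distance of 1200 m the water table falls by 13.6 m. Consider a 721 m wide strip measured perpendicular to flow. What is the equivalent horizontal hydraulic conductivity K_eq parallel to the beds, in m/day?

Flow is parallel to layering, so each bed carries its own Darcy discharge and the transmissivities add.
Σ(K_i·b_i) = 5.32×9.88 + 544×6.17 + 42.4×4.88 = 3616 m²/day.
Total thickness b = 20.93 m, so K_eq = Σ(K_i·b_i)/b = 172.8 m/day.

173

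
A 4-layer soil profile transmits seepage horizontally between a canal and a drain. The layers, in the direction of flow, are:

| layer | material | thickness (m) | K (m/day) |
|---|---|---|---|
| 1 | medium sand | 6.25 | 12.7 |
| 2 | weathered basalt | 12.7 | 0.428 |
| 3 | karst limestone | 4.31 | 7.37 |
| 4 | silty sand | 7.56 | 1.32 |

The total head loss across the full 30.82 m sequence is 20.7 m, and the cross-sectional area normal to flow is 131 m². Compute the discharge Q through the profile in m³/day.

Flow is perpendicular to layering, so the layers act in series and the equivalent K is the thickness-weighted harmonic mean.
Total thickness L = 6.25 + 12.7 + 4.31 + 7.56 = 30.82 m.
Σ(b_i/K_i) = 6.25/12.7 + 12.7/0.428 + 4.31/7.37 + 7.56/1.32 = 36.48 d.
K_eq = L / Σ(b_i/K_i) = 30.82 / 36.48 = 0.8449 m/day.
Q = K_eq · A · (Δh/L) = 0.8449 × 131 × (20.7/30.82) = 74.34 m³/day.

74.3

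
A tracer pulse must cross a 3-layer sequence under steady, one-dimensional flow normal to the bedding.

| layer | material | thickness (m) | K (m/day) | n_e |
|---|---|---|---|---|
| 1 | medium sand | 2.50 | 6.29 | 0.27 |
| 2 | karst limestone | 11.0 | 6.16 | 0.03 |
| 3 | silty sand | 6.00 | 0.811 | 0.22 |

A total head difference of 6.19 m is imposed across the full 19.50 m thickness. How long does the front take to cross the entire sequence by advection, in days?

With flow normal to the layers, continuity requires the same specific discharge q through every layer.
Σ(b_i/K_i) = 2.50/6.29 + 11.0/6.16 + 6.00/0.811 = 9.581 d.
q = Δh / Σ(b_i/K_i) = 6.19 / 9.581 = 0.6460 m/day.
In each layer the seepage velocity is v_i = q/n_i, so the layer transit time is t_i = b_i·n_i / q:
  layer 1 (medium sand): t_1 = 2.50 × 0.27 / 0.6460 = 1.045 d
  layer 2 (karst limestone): t_2 = 11.0 × 0.03 / 0.6460 = 0.5108 d
  layer 3 (silty sand): t_3 = 6.00 × 0.22 / 0.6460 = 2.043 d
Total t = Σ t_i = 3.599 days.

3.60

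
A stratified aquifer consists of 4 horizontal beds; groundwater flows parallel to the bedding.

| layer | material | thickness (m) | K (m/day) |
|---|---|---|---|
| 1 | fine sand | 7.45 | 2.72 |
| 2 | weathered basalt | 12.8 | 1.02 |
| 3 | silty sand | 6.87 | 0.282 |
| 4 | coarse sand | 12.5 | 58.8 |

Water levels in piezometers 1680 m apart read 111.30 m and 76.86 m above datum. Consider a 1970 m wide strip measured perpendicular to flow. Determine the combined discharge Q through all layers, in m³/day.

Flow is parallel to layering, so each bed carries its own Darcy discharge and the transmissivities add.
Σ(K_i·b_i) = 2.72×7.45 + 1.02×12.8 + 0.282×6.87 + 58.8×12.5 = 770.3 m²/day.
Hydraulic gradient i = (111.30 − 76.86) / 1680 = 34.44 / 1680 = 0.02050.
Q = Σ(K_i·b_i) · W · i = 770.3 × 1970 × 0.02050 = 31107 m³/day.

31100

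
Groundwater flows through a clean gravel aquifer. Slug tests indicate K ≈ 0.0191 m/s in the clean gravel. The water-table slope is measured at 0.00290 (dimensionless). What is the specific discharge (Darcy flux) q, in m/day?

4.79

Convert K: 0.0191 m/s × 86400 = 1650 m/day.
Hydraulic gradient i = 0.00290.
Specific discharge q = K · i = 1650 × 0.002900 = 4.786 m/day.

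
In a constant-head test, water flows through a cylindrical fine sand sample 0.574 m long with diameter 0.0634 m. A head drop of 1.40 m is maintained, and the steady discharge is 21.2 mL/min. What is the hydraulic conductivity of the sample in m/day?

Cross-sectional area A = π·(d/2)² = π × (0.0634/2)² = 0.003157 m².
Convert discharge: 21.2 mL/min = 3.533e-07 m³/s.
Darcy's law rearranged: K = Q·L / (A·Δh) = 3.533e-07 × 0.574 / (0.003157 × 1.40) = 4.589e-05 m/s = 3.965 m/day.

3.96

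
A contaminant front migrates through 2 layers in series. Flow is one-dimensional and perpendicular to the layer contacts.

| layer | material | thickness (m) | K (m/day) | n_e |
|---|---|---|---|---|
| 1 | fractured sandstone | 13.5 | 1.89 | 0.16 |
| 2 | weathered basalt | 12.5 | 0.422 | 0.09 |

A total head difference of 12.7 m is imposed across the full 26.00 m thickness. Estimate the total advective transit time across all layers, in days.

With flow normal to the layers, continuity requires the same specific discharge q through every layer.
Σ(b_i/K_i) = 13.5/1.89 + 12.5/0.422 = 36.76 d.
q = Δh / Σ(b_i/K_i) = 12.7 / 36.76 = 0.3454 m/day.
In each layer the seepage velocity is v_i = q/n_i, so the layer transit time is t_i = b_i·n_i / q:
  layer 1 (fractured sandstone): t_1 = 13.5 × 0.16 / 0.3454 = 6.253 d
  layer 2 (weathered basalt): t_2 = 12.5 × 0.09 / 0.3454 = 3.257 d
Total t = Σ t_i = 9.509 days.

9.51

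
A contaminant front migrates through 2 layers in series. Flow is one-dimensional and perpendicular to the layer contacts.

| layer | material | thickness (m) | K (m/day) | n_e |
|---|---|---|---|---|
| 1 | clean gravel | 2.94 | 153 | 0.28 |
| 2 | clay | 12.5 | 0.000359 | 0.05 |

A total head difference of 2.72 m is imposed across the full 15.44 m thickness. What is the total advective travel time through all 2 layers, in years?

With flow normal to the layers, continuity requires the same specific discharge q through every layer.
Σ(b_i/K_i) = 2.94/153 + 12.5/0.000359 = 34819 d.
q = Δh / Σ(b_i/K_i) = 2.72 / 34819 = 7.812e-05 m/day.
In each layer the seepage velocity is v_i = q/n_i, so the layer transit time is t_i = b_i·n_i / q:
  layer 1 (clean gravel): t_1 = 2.94 × 0.28 / 7.812e-05 = 10538 d
  layer 2 (clay): t_2 = 12.5 × 0.05 / 7.812e-05 = 8001 d
Total t = Σ t_i = 18539 days = 50.76 years.

50.8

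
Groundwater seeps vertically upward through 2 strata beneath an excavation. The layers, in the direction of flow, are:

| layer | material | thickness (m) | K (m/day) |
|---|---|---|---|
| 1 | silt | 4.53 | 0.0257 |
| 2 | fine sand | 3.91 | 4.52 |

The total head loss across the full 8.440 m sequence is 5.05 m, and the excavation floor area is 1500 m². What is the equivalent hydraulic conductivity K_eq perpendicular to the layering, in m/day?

0.0476

Flow is perpendicular to layering, so the layers act in series and the equivalent K is the thickness-weighted harmonic mean.
Total thickness L = 4.53 + 3.91 = 8.440 m.
Σ(b_i/K_i) = 4.53/0.0257 + 3.91/4.52 = 177.1 d.
K_eq = L / Σ(b_i/K_i) = 8.440 / 177.1 = 0.04765 m/day.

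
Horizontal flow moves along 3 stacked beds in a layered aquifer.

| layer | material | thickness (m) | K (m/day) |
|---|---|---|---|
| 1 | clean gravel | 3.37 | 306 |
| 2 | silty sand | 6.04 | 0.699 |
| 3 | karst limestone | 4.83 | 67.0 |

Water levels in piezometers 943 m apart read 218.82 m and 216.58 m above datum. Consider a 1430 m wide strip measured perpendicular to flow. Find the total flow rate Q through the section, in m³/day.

4620

Flow is parallel to layering, so each bed carries its own Darcy discharge and the transmissivities add.
Σ(K_i·b_i) = 306×3.37 + 0.699×6.04 + 67.0×4.83 = 1359 m²/day.
Hydraulic gradient i = (218.82 − 216.58) / 943 = 2.24 / 943 = 0.002375.
Q = Σ(K_i·b_i) · W · i = 1359 × 1430 × 0.002375 = 4616 m³/day.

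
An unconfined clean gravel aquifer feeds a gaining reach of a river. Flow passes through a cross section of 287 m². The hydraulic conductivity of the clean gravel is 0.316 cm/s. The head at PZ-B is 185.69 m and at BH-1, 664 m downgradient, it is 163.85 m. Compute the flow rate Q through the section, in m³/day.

Convert K: 0.316 cm/s × 864 = 273.0 m/day.
Hydraulic gradient i = (185.69 − 163.85) / 664 = 21.84 / 664 = 0.03289.
Darcy's law: Q = K · A · i = 273.0 × 287.0 × 0.03289 = 2577 m³/day.

2580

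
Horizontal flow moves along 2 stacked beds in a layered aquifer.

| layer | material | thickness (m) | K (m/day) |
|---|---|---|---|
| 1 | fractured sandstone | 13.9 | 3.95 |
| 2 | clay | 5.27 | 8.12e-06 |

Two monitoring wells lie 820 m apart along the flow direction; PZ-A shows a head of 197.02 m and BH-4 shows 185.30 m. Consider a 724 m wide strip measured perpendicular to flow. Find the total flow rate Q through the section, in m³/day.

Flow is parallel to layering, so each bed carries its own Darcy discharge and the transmissivities add.
Σ(K_i·b_i) = 3.95×13.9 + 8.12e-06×5.27 = 54.91 m²/day.
Hydraulic gradient i = (197.02 − 185.30) / 820 = 11.72 / 820 = 0.01429.
Q = Σ(K_i·b_i) · W · i = 54.91 × 724 × 0.01429 = 568.2 m³/day.

568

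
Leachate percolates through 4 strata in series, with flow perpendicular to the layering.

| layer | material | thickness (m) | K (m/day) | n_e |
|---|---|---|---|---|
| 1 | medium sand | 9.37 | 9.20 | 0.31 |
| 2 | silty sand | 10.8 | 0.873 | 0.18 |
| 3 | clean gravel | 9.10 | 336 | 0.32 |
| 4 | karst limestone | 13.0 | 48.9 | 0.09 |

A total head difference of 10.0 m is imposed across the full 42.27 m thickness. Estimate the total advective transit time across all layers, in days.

12.2

With flow normal to the layers, continuity requires the same specific discharge q through every layer.
Σ(b_i/K_i) = 9.37/9.20 + 10.8/0.873 + 9.10/336 + 13.0/48.9 = 13.68 d.
q = Δh / Σ(b_i/K_i) = 10.0 / 13.68 = 0.7309 m/day.
In each layer the seepage velocity is v_i = q/n_i, so the layer transit time is t_i = b_i·n_i / q:
  layer 1 (medium sand): t_1 = 9.37 × 0.31 / 0.7309 = 3.974 d
  layer 2 (silty sand): t_2 = 10.8 × 0.18 / 0.7309 = 2.660 d
  layer 3 (clean gravel): t_3 = 9.10 × 0.32 / 0.7309 = 3.984 d
  layer 4 (karst limestone): t_4 = 13.0 × 0.09 / 0.7309 = 1.601 d
Total t = Σ t_i = 12.22 days.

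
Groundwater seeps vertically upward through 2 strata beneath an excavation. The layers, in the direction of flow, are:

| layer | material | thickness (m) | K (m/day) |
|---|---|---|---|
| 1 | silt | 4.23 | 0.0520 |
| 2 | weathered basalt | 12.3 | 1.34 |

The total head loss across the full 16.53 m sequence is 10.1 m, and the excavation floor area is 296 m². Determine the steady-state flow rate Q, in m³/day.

33.0

Flow is perpendicular to layering, so the layers act in series and the equivalent K is the thickness-weighted harmonic mean.
Total thickness L = 4.23 + 12.3 = 16.53 m.
Σ(b_i/K_i) = 4.23/0.0520 + 12.3/1.34 = 90.53 d.
K_eq = L / Σ(b_i/K_i) = 16.53 / 90.53 = 0.1826 m/day.
Q = K_eq · A · (Δh/L) = 0.1826 × 296 × (10.1/16.53) = 33.03 m³/day.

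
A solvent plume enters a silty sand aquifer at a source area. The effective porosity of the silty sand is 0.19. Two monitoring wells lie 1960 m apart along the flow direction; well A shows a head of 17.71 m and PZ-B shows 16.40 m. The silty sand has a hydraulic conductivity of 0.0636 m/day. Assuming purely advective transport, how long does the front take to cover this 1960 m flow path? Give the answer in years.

24000

Hydraulic gradient i = (17.71 − 16.40) / 1960 = 1.31 / 1960 = 0.0006684.
Darcy flux q = K · i = 0.06360 × 0.0006684 = 4.251e-05 m/day.
Seepage velocity v = q / n_e = 4.251e-05 / 0.19 = 0.0002237 m/day.
Travel time t = L / v = 1960 / 0.0002237 = 8.761e+06 days = 23985 years.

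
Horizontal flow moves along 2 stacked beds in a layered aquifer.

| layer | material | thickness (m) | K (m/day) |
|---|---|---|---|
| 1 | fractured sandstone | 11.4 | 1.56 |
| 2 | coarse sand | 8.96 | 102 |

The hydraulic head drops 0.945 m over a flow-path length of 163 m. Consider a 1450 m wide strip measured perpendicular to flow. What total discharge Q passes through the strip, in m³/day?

Flow is parallel to layering, so each bed carries its own Darcy discharge and the transmissivities add.
Σ(K_i·b_i) = 1.56×11.4 + 102×8.96 = 931.7 m²/day.
Hydraulic gradient i = Δh / L = 0.945 / 163 = 0.005798.
Q = Σ(K_i·b_i) · W · i = 931.7 × 1450 × 0.005798 = 7832 m³/day.

7830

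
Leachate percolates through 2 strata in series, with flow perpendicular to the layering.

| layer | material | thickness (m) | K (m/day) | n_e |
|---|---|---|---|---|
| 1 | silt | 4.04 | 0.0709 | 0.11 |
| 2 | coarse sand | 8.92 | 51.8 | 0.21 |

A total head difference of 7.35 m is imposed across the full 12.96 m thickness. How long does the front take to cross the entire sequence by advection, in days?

18.0

With flow normal to the layers, continuity requires the same specific discharge q through every layer.
Σ(b_i/K_i) = 4.04/0.0709 + 8.92/51.8 = 57.15 d.
q = Δh / Σ(b_i/K_i) = 7.35 / 57.15 = 0.1286 m/day.
In each layer the seepage velocity is v_i = q/n_i, so the layer transit time is t_i = b_i·n_i / q:
  layer 1 (silt): t_1 = 4.04 × 0.11 / 0.1286 = 3.456 d
  layer 2 (coarse sand): t_2 = 8.92 × 0.21 / 0.1286 = 14.57 d
Total t = Σ t_i = 18.02 days.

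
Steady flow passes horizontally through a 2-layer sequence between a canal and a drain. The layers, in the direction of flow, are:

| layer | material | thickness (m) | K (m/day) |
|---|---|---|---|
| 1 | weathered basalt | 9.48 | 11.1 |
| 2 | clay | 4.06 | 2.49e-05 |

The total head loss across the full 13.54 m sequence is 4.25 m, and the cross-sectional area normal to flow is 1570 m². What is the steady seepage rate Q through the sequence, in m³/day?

0.0409

Flow is perpendicular to layering, so the layers act in series and the equivalent K is the thickness-weighted harmonic mean.
Total thickness L = 9.48 + 4.06 = 13.54 m.
Σ(b_i/K_i) = 9.48/11.1 + 4.06/2.49e-05 = 1.631e+05 d.
K_eq = L / Σ(b_i/K_i) = 13.54 / 1.631e+05 = 8.304e-05 m/day.
Q = K_eq · A · (Δh/L) = 8.304e-05 × 1570 × (4.25/13.54) = 0.04092 m³/day.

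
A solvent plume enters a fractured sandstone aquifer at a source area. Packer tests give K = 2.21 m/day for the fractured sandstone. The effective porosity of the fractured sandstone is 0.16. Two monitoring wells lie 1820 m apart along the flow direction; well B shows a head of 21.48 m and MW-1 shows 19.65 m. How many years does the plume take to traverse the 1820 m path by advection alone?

359

Hydraulic gradient i = (21.48 − 19.65) / 1820 = 1.83 / 1820 = 0.001005.
Darcy flux q = K · i = 2.210 × 0.001005 = 0.002222 m/day.
Seepage velocity v = q / n_e = 0.002222 / 0.16 = 0.01389 m/day.
Travel time t = L / v = 1820 / 0.01389 = 1.310e+05 days = 358.8 years.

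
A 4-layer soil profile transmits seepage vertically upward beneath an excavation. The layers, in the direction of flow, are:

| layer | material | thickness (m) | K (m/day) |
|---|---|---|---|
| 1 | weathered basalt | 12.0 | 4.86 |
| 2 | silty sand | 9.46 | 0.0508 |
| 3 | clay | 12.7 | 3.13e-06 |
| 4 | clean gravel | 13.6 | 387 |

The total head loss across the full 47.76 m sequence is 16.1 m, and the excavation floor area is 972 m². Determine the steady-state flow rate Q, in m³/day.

0.00386

Flow is perpendicular to layering, so the layers act in series and the equivalent K is the thickness-weighted harmonic mean.
Total thickness L = 12.0 + 9.46 + 12.7 + 13.6 = 47.76 m.
Σ(b_i/K_i) = 12.0/4.86 + 9.46/0.0508 + 12.7/3.13e-06 + 13.6/387 = 4.058e+06 d.
K_eq = L / Σ(b_i/K_i) = 47.76 / 4.058e+06 = 1.177e-05 m/day.
Q = K_eq · A · (Δh/L) = 1.177e-05 × 972 × (16.1/47.76) = 0.003857 m³/day.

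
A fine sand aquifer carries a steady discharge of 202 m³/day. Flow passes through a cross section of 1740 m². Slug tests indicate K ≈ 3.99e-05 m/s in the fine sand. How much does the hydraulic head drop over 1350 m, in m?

Convert K: 3.99e-05 m/s × 86400 = 3.447 m/day.
From Q = K·A·i, i = Q / (K·A) = 202 / (3.447 × 1740) = 0.03368.
Head loss Δh = i · L = 0.03368 × 1350 = 45.46 m.

45.5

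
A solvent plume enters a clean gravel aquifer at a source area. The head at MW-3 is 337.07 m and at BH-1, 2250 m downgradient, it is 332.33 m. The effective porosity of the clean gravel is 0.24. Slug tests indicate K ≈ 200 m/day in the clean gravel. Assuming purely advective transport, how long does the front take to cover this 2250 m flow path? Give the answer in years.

Hydraulic gradient i = (337.07 − 332.33) / 2250 = 4.74 / 2250 = 0.002107.
Darcy flux q = K · i = 200.0 × 0.002107 = 0.4213 m/day.
Seepage velocity v = q / n_e = 0.4213 / 0.24 = 1.756 m/day.
Travel time t = L / v = 2250 / 1.756 = 1282 days = 3.509 years.

3.51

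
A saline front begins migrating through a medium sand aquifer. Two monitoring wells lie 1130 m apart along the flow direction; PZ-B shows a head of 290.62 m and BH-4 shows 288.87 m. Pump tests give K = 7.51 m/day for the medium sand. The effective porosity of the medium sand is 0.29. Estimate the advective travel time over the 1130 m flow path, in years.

Hydraulic gradient i = (290.62 − 288.87) / 1130 = 1.75 / 1130 = 0.001549.
Darcy flux q = K · i = 7.510 × 0.001549 = 0.01163 m/day.
Seepage velocity v = q / n_e = 0.01163 / 0.29 = 0.04011 m/day.
Travel time t = L / v = 1130 / 0.04011 = 28176 days = 77.14 years.

77.1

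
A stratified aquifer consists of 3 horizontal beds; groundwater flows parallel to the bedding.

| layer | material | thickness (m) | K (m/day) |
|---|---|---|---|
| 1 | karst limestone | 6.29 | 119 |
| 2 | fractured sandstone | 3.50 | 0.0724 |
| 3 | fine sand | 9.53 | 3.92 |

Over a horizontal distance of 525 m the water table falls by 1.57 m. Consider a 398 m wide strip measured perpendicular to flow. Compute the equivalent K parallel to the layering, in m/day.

40.7

Flow is parallel to layering, so each bed carries its own Darcy discharge and the transmissivities add.
Σ(K_i·b_i) = 119×6.29 + 0.0724×3.50 + 3.92×9.53 = 786.1 m²/day.
Total thickness b = 19.32 m, so K_eq = Σ(K_i·b_i)/b = 40.69 m/day.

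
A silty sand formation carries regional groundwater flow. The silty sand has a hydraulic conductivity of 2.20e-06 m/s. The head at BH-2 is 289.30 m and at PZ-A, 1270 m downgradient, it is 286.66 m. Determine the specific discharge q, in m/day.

0.000395

Convert K: 2.20e-06 m/s × 86400 = 0.1901 m/day.
Hydraulic gradient i = (289.30 − 286.66) / 1270 = 2.64 / 1270 = 0.002079.
Specific discharge q = K · i = 0.1901 × 0.002079 = 0.0003951 m/day.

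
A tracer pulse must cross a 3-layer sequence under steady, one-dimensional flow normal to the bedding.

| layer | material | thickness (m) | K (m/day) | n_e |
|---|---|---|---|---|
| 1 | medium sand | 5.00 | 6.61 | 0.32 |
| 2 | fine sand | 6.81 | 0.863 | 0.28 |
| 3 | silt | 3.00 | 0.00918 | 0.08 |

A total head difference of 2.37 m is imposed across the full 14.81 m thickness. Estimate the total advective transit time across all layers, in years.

With flow normal to the layers, continuity requires the same specific discharge q through every layer.
Σ(b_i/K_i) = 5.00/6.61 + 6.81/0.863 + 3.00/0.00918 = 335.4 d.
q = Δh / Σ(b_i/K_i) = 2.37 / 335.4 = 0.007065 m/day.
In each layer the seepage velocity is v_i = q/n_i, so the layer transit time is t_i = b_i·n_i / q:
  layer 1 (medium sand): t_1 = 5.00 × 0.32 / 0.007065 = 226.5 d
  layer 2 (fine sand): t_2 = 6.81 × 0.28 / 0.007065 = 269.9 d
  layer 3 (silt): t_3 = 3.00 × 0.08 / 0.007065 = 33.97 d
Total t = Σ t_i = 530.3 days = 1.452 years.

1.45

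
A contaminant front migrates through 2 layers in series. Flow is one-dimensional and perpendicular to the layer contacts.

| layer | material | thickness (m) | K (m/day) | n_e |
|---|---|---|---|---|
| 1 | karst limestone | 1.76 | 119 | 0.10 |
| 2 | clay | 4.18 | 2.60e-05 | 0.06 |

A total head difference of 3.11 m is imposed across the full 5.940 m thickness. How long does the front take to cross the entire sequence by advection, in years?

60.4

With flow normal to the layers, continuity requires the same specific discharge q through every layer.
Σ(b_i/K_i) = 1.76/119 + 4.18/2.60e-05 = 1.608e+05 d.
q = Δh / Σ(b_i/K_i) = 3.11 / 1.608e+05 = 1.934e-05 m/day.
In each layer the seepage velocity is v_i = q/n_i, so the layer transit time is t_i = b_i·n_i / q:
  layer 1 (karst limestone): t_1 = 1.76 × 0.10 / 1.934e-05 = 9098 d
  layer 2 (clay): t_2 = 4.18 × 0.06 / 1.934e-05 = 12965 d
Total t = Σ t_i = 22063 days = 60.41 years.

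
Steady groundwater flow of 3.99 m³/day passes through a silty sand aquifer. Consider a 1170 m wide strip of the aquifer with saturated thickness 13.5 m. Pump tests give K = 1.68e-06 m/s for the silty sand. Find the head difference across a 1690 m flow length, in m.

Convert K: 1.68e-06 m/s × 86400 = 0.1452 m/day.
Cross-sectional area A = 1170 × 13.5 = 15795 m².
From Q = K·A·i, i = Q / (K·A) = 3.99 / (0.1452 × 15795) = 0.001740.
Head loss Δh = i · L = 0.001740 × 1690 = 2.941 m.

2.94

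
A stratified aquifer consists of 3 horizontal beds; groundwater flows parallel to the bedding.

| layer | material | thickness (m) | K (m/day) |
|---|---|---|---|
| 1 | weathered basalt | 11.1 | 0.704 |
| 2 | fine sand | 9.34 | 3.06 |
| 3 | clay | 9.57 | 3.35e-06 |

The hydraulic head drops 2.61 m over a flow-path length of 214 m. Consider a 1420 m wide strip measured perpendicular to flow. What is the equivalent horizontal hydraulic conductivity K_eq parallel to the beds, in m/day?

1.21

Flow is parallel to layering, so each bed carries its own Darcy discharge and the transmissivities add.
Σ(K_i·b_i) = 0.704×11.1 + 3.06×9.34 + 3.35e-06×9.57 = 36.39 m²/day.
Total thickness b = 30.01 m, so K_eq = Σ(K_i·b_i)/b = 1.213 m/day.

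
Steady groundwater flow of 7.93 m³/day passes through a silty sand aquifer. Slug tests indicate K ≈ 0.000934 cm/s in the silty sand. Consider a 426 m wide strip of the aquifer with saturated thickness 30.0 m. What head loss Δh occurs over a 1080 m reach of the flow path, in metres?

0.830

Convert K: 0.000934 cm/s × 864 = 0.8070 m/day.
Cross-sectional area A = 426 × 30.0 = 12780 m².
From Q = K·A·i, i = Q / (K·A) = 7.93 / (0.8070 × 12780) = 0.0007689.
Head loss Δh = i · L = 0.0007689 × 1080 = 0.8304 m.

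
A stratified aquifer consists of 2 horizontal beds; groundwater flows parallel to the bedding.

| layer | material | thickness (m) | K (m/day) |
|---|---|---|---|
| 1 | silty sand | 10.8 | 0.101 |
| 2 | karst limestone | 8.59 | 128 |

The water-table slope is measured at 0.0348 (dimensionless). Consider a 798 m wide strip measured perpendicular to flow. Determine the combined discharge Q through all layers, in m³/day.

Flow is parallel to layering, so each bed carries its own Darcy discharge and the transmissivities add.
Σ(K_i·b_i) = 0.101×10.8 + 128×8.59 = 1101 m²/day.
Hydraulic gradient i = 0.0348.
Q = Σ(K_i·b_i) · W · i = 1101 × 798 × 0.03480 = 30564 m³/day.

30600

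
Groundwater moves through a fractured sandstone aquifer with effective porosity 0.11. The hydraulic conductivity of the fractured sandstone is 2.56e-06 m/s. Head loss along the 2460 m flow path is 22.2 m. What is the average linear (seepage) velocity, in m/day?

0.0181

Convert K: 2.56e-06 m/s × 86400 = 0.2212 m/day.
Hydraulic gradient i = Δh / L = 22.2 / 2460 = 0.009024.
Darcy flux q = K · i = 0.2212 × 0.009024 = 0.001996 m/day.
Seepage velocity v = q / n_e = 0.001996 / 0.11 = 0.01815 m/day.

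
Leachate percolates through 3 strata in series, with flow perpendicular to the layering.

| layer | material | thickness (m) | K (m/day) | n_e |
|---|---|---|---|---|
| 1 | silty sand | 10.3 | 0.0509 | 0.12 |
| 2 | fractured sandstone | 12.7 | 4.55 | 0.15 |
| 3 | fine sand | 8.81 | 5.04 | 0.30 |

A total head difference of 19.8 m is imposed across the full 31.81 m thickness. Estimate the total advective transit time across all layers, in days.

60.4

With flow normal to the layers, continuity requires the same specific discharge q through every layer.
Σ(b_i/K_i) = 10.3/0.0509 + 12.7/4.55 + 8.81/5.04 = 206.9 d.
q = Δh / Σ(b_i/K_i) = 19.8 / 206.9 = 0.09570 m/day.
In each layer the seepage velocity is v_i = q/n_i, so the layer transit time is t_i = b_i·n_i / q:
  layer 1 (silty sand): t_1 = 10.3 × 0.12 / 0.09570 = 12.92 d
  layer 2 (fractured sandstone): t_2 = 12.7 × 0.15 / 0.09570 = 19.91 d
  layer 3 (fine sand): t_3 = 8.81 × 0.30 / 0.09570 = 27.62 d
Total t = Σ t_i = 60.44 days.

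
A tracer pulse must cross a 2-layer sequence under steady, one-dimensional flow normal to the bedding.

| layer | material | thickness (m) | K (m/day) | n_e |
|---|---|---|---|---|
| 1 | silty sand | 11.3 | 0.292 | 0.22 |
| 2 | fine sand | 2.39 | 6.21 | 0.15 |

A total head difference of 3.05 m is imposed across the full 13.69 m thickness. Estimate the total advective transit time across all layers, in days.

With flow normal to the layers, continuity requires the same specific discharge q through every layer.
Σ(b_i/K_i) = 11.3/0.292 + 2.39/6.21 = 39.08 d.
q = Δh / Σ(b_i/K_i) = 3.05 / 39.08 = 0.07804 m/day.
In each layer the seepage velocity is v_i = q/n_i, so the layer transit time is t_i = b_i·n_i / q:
  layer 1 (silty sand): t_1 = 11.3 × 0.22 / 0.07804 = 31.86 d
  layer 2 (fine sand): t_2 = 2.39 × 0.15 / 0.07804 = 4.594 d
Total t = Σ t_i = 36.45 days.

36.5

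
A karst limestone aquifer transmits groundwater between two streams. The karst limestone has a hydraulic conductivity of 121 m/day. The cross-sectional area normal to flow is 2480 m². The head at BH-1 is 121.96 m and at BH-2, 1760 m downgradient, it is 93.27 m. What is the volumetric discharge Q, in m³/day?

4890

Hydraulic gradient i = (121.96 − 93.27) / 1760 = 28.69 / 1760 = 0.01630.
Darcy's law: Q = K · A · i = 121.0 × 2480 × 0.01630 = 4892 m³/day.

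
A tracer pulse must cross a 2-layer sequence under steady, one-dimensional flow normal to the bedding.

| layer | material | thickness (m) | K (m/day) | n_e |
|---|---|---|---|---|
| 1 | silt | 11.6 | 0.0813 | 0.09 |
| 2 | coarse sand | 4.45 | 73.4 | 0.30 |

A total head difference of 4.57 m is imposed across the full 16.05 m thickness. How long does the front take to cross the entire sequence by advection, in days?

74.3

With flow normal to the layers, continuity requires the same specific discharge q through every layer.
Σ(b_i/K_i) = 11.6/0.0813 + 4.45/73.4 = 142.7 d.
q = Δh / Σ(b_i/K_i) = 4.57 / 142.7 = 0.03202 m/day.
In each layer the seepage velocity is v_i = q/n_i, so the layer transit time is t_i = b_i·n_i / q:
  layer 1 (silt): t_1 = 11.6 × 0.09 / 0.03202 = 32.61 d
  layer 2 (coarse sand): t_2 = 4.45 × 0.30 / 0.03202 = 41.70 d
Total t = Σ t_i = 74.31 days.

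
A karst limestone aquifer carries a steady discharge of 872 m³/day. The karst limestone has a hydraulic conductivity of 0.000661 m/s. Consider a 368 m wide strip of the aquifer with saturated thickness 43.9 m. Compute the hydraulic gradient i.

0.000945

Convert K: 0.000661 m/s × 86400 = 57.11 m/day.
Cross-sectional area A = 368 × 43.9 = 16155 m².
From Q = K·A·i, i = Q / (K·A) = 872 / (57.11 × 16155) = 0.0009451.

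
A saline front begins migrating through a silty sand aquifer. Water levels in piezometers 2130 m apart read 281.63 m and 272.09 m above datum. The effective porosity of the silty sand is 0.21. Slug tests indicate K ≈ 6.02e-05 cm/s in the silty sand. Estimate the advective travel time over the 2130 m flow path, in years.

5260

Convert K: 6.02e-05 cm/s × 864 = 0.05201 m/day.
Hydraulic gradient i = (281.63 − 272.09) / 2130 = 9.54 / 2130 = 0.004479.
Darcy flux q = K · i = 0.05201 × 0.004479 = 0.0002330 m/day.
Seepage velocity v = q / n_e = 0.0002330 / 0.21 = 0.001109 m/day.
Travel time t = L / v = 2130 / 0.001109 = 1.920e+06 days = 5257 years.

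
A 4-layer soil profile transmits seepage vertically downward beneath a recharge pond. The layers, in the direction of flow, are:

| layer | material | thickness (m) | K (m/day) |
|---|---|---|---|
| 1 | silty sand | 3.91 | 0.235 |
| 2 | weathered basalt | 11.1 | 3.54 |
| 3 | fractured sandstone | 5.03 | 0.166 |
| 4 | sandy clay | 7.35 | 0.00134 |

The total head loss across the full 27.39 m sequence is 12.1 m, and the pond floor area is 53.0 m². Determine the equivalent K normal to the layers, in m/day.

0.00495

Flow is perpendicular to layering, so the layers act in series and the equivalent K is the thickness-weighted harmonic mean.
Total thickness L = 3.91 + 11.1 + 5.03 + 7.35 = 27.39 m.
Σ(b_i/K_i) = 3.91/0.235 + 11.1/3.54 + 5.03/0.166 + 7.35/0.00134 = 5535 d.
K_eq = L / Σ(b_i/K_i) = 27.39 / 5535 = 0.004948 m/day.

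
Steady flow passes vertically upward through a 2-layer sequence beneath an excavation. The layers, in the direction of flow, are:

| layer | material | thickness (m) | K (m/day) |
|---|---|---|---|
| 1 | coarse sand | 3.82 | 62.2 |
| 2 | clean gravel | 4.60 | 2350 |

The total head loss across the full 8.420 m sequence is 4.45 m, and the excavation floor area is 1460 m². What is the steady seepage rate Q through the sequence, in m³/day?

103000

Flow is perpendicular to layering, so the layers act in series and the equivalent K is the thickness-weighted harmonic mean.
Total thickness L = 3.82 + 4.60 = 8.420 m.
Σ(b_i/K_i) = 3.82/62.2 + 4.60/2350 = 0.06337 d.
K_eq = L / Σ(b_i/K_i) = 8.420 / 0.06337 = 132.9 m/day.
Q = K_eq · A · (Δh/L) = 132.9 × 1460 × (4.45/8.420) = 1.025e+05 m³/day.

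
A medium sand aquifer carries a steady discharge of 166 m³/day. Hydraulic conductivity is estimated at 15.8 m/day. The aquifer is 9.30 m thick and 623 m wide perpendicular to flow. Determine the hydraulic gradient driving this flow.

Cross-sectional area A = 623 × 9.30 = 5794 m².
From Q = K·A·i, i = Q / (K·A) = 166 / (15.80 × 5794) = 0.001813.

0.00181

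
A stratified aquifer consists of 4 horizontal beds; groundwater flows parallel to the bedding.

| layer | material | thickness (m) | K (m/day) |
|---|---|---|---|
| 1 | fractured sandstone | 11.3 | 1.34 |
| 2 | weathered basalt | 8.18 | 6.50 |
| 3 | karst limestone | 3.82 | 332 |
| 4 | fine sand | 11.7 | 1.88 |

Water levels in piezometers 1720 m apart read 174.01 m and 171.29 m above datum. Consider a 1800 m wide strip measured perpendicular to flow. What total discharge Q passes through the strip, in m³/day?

3870

Flow is parallel to layering, so each bed carries its own Darcy discharge and the transmissivities add.
Σ(K_i·b_i) = 1.34×11.3 + 6.50×8.18 + 332×3.82 + 1.88×11.7 = 1359 m²/day.
Hydraulic gradient i = (174.01 − 171.29) / 1720 = 2.72 / 1720 = 0.001581.
Q = Σ(K_i·b_i) · W · i = 1359 × 1800 × 0.001581 = 3867 m³/day.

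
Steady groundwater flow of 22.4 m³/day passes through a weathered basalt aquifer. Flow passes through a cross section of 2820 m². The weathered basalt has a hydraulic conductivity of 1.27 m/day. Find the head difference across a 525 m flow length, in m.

From Q = K·A·i, i = Q / (K·A) = 22.4 / (1.270 × 2820) = 0.006255.
Head loss Δh = i · L = 0.006255 × 525 = 3.284 m.

3.28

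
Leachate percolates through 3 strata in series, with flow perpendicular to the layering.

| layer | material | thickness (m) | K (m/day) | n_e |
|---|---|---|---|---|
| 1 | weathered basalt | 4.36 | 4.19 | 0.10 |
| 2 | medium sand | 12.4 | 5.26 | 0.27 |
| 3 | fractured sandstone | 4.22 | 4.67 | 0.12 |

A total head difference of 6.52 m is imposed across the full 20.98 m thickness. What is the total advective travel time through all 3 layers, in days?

With flow normal to the layers, continuity requires the same specific discharge q through every layer.
Σ(b_i/K_i) = 4.36/4.19 + 12.4/5.26 + 4.22/4.67 = 4.302 d.
q = Δh / Σ(b_i/K_i) = 6.52 / 4.302 = 1.516 m/day.
In each layer the seepage velocity is v_i = q/n_i, so the layer transit time is t_i = b_i·n_i / q:
  layer 1 (weathered basalt): t_1 = 4.36 × 0.10 / 1.516 = 0.2877 d
  layer 2 (medium sand): t_2 = 12.4 × 0.27 / 1.516 = 2.209 d
  layer 3 (fractured sandstone): t_3 = 4.22 × 0.12 / 1.516 = 0.3341 d
Total t = Σ t_i = 2.831 days.

2.83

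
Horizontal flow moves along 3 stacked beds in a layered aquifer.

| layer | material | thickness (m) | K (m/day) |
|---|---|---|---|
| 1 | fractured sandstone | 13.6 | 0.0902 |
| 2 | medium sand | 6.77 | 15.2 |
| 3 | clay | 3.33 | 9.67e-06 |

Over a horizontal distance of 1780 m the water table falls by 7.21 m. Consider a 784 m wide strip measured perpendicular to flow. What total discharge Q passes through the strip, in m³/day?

331

Flow is parallel to layering, so each bed carries its own Darcy discharge and the transmissivities add.
Σ(K_i·b_i) = 0.0902×13.6 + 15.2×6.77 + 9.67e-06×3.33 = 104.1 m²/day.
Hydraulic gradient i = Δh / L = 7.21 / 1780 = 0.004051.
Q = Σ(K_i·b_i) · W · i = 104.1 × 784 × 0.004051 = 330.7 m³/day.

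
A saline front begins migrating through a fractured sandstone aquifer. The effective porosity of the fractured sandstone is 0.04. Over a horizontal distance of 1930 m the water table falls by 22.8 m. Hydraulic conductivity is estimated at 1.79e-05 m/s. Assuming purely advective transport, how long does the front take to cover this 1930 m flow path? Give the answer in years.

11.6

Convert K: 1.79e-05 m/s × 86400 = 1.547 m/day.
Hydraulic gradient i = Δh / L = 22.8 / 1930 = 0.01181.
Darcy flux q = K · i = 1.547 × 0.01181 = 0.01827 m/day.
Seepage velocity v = q / n_e = 0.01827 / 0.04 = 0.4568 m/day.
Travel time t = L / v = 1930 / 0.4568 = 4225 days = 11.57 years.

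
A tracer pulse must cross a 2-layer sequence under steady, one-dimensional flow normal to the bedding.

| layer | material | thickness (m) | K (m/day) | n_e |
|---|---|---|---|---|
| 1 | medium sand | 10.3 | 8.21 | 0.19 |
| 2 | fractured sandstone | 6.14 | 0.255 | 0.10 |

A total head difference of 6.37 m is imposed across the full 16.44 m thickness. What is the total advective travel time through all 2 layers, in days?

With flow normal to the layers, continuity requires the same specific discharge q through every layer.
Σ(b_i/K_i) = 10.3/8.21 + 6.14/0.255 = 25.33 d.
q = Δh / Σ(b_i/K_i) = 6.37 / 25.33 = 0.2515 m/day.
In each layer the seepage velocity is v_i = q/n_i, so the layer transit time is t_i = b_i·n_i / q:
  layer 1 (medium sand): t_1 = 10.3 × 0.19 / 0.2515 = 7.783 d
  layer 2 (fractured sandstone): t_2 = 6.14 × 0.10 / 0.2515 = 2.442 d
Total t = Σ t_i = 10.22 days.

10.2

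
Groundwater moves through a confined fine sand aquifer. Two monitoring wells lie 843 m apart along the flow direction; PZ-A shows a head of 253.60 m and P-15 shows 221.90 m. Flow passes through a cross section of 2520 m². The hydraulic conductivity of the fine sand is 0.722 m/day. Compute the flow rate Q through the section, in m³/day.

68.4

Hydraulic gradient i = (253.60 − 221.90) / 843 = 31.7 / 843 = 0.03760.
Darcy's law: Q = K · A · i = 0.7220 × 2520 × 0.03760 = 68.42 m³/day.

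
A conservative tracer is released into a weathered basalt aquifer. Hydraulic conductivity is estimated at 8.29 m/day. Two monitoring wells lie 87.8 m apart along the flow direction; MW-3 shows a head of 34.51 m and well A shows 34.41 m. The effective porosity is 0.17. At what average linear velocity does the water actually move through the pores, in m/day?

0.0555

Hydraulic gradient i = (34.51 − 34.41) / 87.8 = 0.1 / 87.8 = 0.001139.
Darcy flux q = K · i = 8.290 × 0.001139 = 0.009442 m/day.
Seepage velocity v = q / n_e = 0.009442 / 0.17 = 0.05554 m/day.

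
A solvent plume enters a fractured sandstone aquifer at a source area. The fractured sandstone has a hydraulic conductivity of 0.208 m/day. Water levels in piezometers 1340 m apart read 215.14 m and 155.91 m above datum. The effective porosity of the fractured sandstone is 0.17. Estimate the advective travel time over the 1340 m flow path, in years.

Hydraulic gradient i = (215.14 − 155.91) / 1340 = 59.23 / 1340 = 0.04420.
Darcy flux q = K · i = 0.2080 × 0.04420 = 0.009194 m/day.
Seepage velocity v = q / n_e = 0.009194 / 0.17 = 0.05408 m/day.
Travel time t = L / v = 1340 / 0.05408 = 24777 days = 67.84 years.

67.8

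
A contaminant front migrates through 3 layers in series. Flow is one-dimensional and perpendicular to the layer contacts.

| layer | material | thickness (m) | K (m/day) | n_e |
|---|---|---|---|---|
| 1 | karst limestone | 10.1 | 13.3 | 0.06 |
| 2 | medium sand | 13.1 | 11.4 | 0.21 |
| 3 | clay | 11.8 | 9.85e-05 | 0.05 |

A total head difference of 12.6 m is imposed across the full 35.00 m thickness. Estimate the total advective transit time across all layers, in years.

103

With flow normal to the layers, continuity requires the same specific discharge q through every layer.
Σ(b_i/K_i) = 10.1/13.3 + 13.1/11.4 + 11.8/9.85e-05 = 1.198e+05 d.
q = Δh / Σ(b_i/K_i) = 12.6 / 1.198e+05 = 0.0001052 m/day.
In each layer the seepage velocity is v_i = q/n_i, so the layer transit time is t_i = b_i·n_i / q:
  layer 1 (karst limestone): t_1 = 10.1 × 0.06 / 0.0001052 = 5762 d
  layer 2 (medium sand): t_2 = 13.1 × 0.21 / 0.0001052 = 26156 d
  layer 3 (clay): t_3 = 11.8 × 0.05 / 0.0001052 = 5610 d
Total t = Σ t_i = 37527 days = 102.7 years.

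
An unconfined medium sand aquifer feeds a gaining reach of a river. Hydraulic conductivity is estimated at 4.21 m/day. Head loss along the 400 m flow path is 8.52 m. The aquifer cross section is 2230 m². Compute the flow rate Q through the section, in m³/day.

200

Hydraulic gradient i = Δh / L = 8.52 / 400 = 0.02130.
Darcy's law: Q = K · A · i = 4.210 × 2230 × 0.02130 = 200.0 m³/day.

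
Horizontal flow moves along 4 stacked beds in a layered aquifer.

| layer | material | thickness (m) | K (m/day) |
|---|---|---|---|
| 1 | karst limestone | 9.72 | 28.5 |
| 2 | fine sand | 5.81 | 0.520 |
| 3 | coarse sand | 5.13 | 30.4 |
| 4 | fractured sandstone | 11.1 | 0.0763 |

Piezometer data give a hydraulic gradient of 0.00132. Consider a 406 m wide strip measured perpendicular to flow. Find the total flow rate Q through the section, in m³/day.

234

Flow is parallel to layering, so each bed carries its own Darcy discharge and the transmissivities add.
Σ(K_i·b_i) = 28.5×9.72 + 0.520×5.81 + 30.4×5.13 + 0.0763×11.1 = 436.8 m²/day.
Hydraulic gradient i = 0.00132.
Q = Σ(K_i·b_i) · W · i = 436.8 × 406 × 0.001320 = 234.1 m³/day.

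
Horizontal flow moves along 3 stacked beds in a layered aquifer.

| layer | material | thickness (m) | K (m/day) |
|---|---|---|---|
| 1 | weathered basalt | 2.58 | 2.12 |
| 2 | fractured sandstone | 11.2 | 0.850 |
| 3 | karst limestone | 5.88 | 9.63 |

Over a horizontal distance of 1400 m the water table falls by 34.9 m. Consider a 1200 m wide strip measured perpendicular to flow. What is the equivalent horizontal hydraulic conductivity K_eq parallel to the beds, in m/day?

Flow is parallel to layering, so each bed carries its own Darcy discharge and the transmissivities add.
Σ(K_i·b_i) = 2.12×2.58 + 0.850×11.2 + 9.63×5.88 = 71.61 m²/day.
Total thickness b = 19.66 m, so K_eq = Σ(K_i·b_i)/b = 3.643 m/day.

3.64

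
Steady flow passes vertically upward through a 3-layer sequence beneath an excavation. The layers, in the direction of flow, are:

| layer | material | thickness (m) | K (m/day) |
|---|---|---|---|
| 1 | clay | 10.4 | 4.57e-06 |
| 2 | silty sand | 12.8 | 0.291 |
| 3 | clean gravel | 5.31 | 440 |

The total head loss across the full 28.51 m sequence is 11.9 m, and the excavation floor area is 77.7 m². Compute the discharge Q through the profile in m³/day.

Flow is perpendicular to layering, so the layers act in series and the equivalent K is the thickness-weighted harmonic mean.
Total thickness L = 10.4 + 12.8 + 5.31 = 28.51 m.
Σ(b_i/K_i) = 10.4/4.57e-06 + 12.8/0.291 + 5.31/440 = 2.276e+06 d.
K_eq = L / Σ(b_i/K_i) = 28.51 / 2.276e+06 = 1.253e-05 m/day.
Q = K_eq · A · (Δh/L) = 1.253e-05 × 77.7 × (11.9/28.51) = 0.0004063 m³/day.

0.000406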